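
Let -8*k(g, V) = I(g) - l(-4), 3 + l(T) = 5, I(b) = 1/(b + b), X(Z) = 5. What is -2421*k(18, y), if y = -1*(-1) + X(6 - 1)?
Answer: -19099/32 ≈ -596.84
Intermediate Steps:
I(b) = 1/(2*b)
y = 6 (y = -1*(-1) + 5 = 1 + 5 = 6)
l(T) = 2 (l(T) = -3 + 5 = 2)
k(g, V) = 1/4 - 1/(16*g) (k(g, V) = -(1/(2*g) - 1*2)/8 = -(1/(2*g) - 2)/8 = -(-2 + 1/(2*g))/8 = 1/4 - 1/(16*g))
-2421*k(18, y) = -2421*(-1 + 4*18)/(16*18) = -2421*(-1 + 72)/(16*18) = -2421*71/(16*18) = -2421*71/288 = -19099/32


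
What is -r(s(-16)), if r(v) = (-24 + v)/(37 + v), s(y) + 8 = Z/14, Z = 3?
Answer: 445/409 ≈ 1.0880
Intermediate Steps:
s(y) = -109/14 (s(y) = -8 + 3/14 = -109/14)
r(v) = (-24 + v)/(37 + v)
-r(s(-16)) = -(-24 - 109/14)/(37 - 109/14) = -(-445)/(409/14*14) = -14*(-445)/(409*14) = -1*(-445/409) = 445/409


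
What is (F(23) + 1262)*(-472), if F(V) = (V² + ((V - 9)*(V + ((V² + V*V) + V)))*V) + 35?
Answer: -168652208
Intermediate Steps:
F(V) = 35 + V² + V*(-9 + V)*(2*V + 2*V²) (F(V) = (V² + ((-9 + V)*(V + ((V² + V²) + V)))*V) + 35 = (V² + ((-9 + V)*(V + (2*V² + V)))*V) + 35 = (V² + ((-9 + V)*(V + (V + 2*V²)))*V) + 35 = (V² + ((-9 + V)*(2*V + 2*V²))*V) + 35 = (V² + V*(-9 + V)*(2*V + 2*V²)) + 35 = 35 + V² + V*(-9 + V)*(2*V + 2*V²))
(F(23) + 1262)*(-472) = ((35 - 17*23² - 16*23³ + 2*23⁴) + 1262)*(-472) = ((35 - 17*529 - 16*12167 + 2*279841) + 1262)*(-472) = ((35 - 8993 - 194672 + 559682) + 1262)*(-472) = (356052 + 1262)*(-472) = 357314*(-472) = -168652208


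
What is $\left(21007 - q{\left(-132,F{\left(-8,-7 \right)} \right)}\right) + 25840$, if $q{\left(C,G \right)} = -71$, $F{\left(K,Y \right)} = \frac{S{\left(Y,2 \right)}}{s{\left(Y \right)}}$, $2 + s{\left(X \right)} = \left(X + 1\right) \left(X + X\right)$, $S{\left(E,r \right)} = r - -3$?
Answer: $46918$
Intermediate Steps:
$S{\left(E,r \right)} = 3 + r$ ($S{\left(E,r \right)} = r + 3 = 3 + r$)
$s{\left(X \right)} = -2 + 2 X \left(1 + X\right)$ ($s{\left(X \right)} = -2 + \left(X + 1\right) \left(X + X\right) = -2 + \left(1 + X\right) 2 X = -2 + 2 X \left(1 + X\right)$)
$F{\left(K,Y \right)} = \frac{5}{-2 + 2 Y + 2 Y^{2}}$ ($F{\left(K,Y \right)} = \frac{3 + 2}{-2 + 2 Y + 2 Y^{2}} = \frac{5}{-2 + 2 Y + 2 Y^{2}}$)
$\left(21007 - q{\left(-132,F{\left(-8,-7 \right)} \right)}\right) + 25840 = \left(21007 - -71\right) + 25840 = \left(21007 + 71\right) + 25840 = 21078 + 25840 = 46918$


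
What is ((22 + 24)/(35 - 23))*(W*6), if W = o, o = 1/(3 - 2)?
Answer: 23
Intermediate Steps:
o = 1 (o = 1/1 = 1)
W = 1
((22 + 24)/(35 - 23))*(W*6) = ((22 + 24)/(35 - 23))*(1*6) = (46/12)*6 = (46*(1/12))*6 = (23/6)*6 = 23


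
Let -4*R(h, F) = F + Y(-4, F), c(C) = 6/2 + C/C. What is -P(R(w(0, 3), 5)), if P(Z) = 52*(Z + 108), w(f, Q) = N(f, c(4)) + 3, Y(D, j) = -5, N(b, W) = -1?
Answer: -5616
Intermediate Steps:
c(C) = 4 (c(C) = 6*(1/2) + 1 = 3 + 1 = 4)
w(f, Q) = 2 (w(f, Q) = -1 + 3 = 2)
R(h, F) = 5/4 - F/4 (R(h, F) = -(F - 5)/4 = -(-5 + F)/4 = 5/4 - F/4)
P(Z) = 5616 + 52*Z (P(Z) = 52*(108 + Z) = 5616 + 52*Z)
-P(R(w(0, 3), 5)) = -(5616 + 52*(5/4 - 1/4*5)) = -(5616 + 52*(5/4 - 5/4)) = -(5616 + 52*0) = -(5616 + 0) = -1*5616 = -5616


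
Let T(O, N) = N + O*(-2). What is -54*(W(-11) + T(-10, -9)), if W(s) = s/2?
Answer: -297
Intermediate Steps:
W(s) = s/2 (W(s) = s*(1/2) = s/2)
T(O, N) = N - 2*O
-54*(W(-11) + T(-10, -9)) = -54*((1/2)*(-11) + (-9 - 2*(-10))) = -54*(-11/2 + (-9 + 20)) = -54*(-11/2 + 11) = -54*11/2 = -297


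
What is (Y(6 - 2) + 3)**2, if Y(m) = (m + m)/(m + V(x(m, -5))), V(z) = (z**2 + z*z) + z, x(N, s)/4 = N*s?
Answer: 91107025/10118761 ≈ 9.0038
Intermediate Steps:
x(N, s) = 4*N*s (x(N, s) = 4*(N*s) = 4*N*s)
V(z) = z + 2*z**2 (V(z) = (z**2 + z**2) + z = 2*z**2 + z = z + 2*z**2)
Y(m) = 2*m/(m - 20*m*(1 - 40*m)) (Y(m) = (m + m)/(m + (4*m*(-5))*(1 + 2*(4*m*(-5)))) = (2*m)/(m + (-20*m)*(1 + 2*(-20*m))) = (2*m)/(m + (-20*m)*(1 - 40*m)) = (2*m)/(m - 20*m*(1 - 40*m)) = 2*m/(m - 20*m*(1 - 40*m)))
(Y(6 - 2) + 3)**2 = (2/(-19 + 800*(6 - 2)) + 3)**2 = (2/(-19 + 800*4) + 3)**2 = (2/(-19 + 3200) + 3)**2 = (2/3181 + 3)**2 = (9545/3181)**2 = 91107025/10118761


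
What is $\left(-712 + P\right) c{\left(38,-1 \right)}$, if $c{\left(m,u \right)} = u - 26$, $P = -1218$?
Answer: $52110$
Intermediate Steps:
$c{\left(m,u \right)} = -26 + u$
$\left(-712 + P\right) c{\left(38,-1 \right)} = \left(-712 - 1218\right) \left(-26 - 1\right) = \left(-1930\right) \left(-27\right) = 52110$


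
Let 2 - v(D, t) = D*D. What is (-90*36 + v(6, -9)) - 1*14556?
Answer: -17830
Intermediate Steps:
v(D, t) = 2 - D² (v(D, t) = 2 - D*D = 2 - D²)
(-90*36 + v(6, -9)) - 1*14556 = (-90*36 + (2 - 1*6²)) - 1*14556 = (-3240 + (2 - 1*36)) - 14556 = (-3240 + (2 - 36)) - 14556 = (-3240 - 34) - 14556 = -3274 - 14556 = -17830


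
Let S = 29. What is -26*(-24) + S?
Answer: 653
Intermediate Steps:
-26*(-24) + S = -26*(-24) + 29 = 624 + 29 = 653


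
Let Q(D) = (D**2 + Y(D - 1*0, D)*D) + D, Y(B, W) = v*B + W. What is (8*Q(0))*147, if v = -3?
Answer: 0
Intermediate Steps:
Y(B, W) = W - 3*B (Y(B, W) = -3*B + W = W - 3*B)
Q(D) = D - D**2 (Q(D) = (D**2 + (D - 3*(D - 1*0))*D) + D = (D**2 + (D - 3*(D + 0))*D) + D = (D**2 + (D - 3*D)*D) + D = (D**2 + (-2*D)*D) + D = (D**2 - 2*D**2) + D = -D**2 + D = D - D**2)
(8*Q(0))*147 = (8*(0*(1 - 1*0)))*147 = (8*(0*(1 + 0)))*147 = (8*(0*1))*147 = (8*0)*147 = 0*147 = 0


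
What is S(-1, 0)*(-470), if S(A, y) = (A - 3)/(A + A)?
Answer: -940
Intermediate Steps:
S(A, y) = (-3 + A)/(2*A) (S(A, y) = (-3 + A)/((2*A)) = (-3 + A)*(1/(2*A)) = (-3 + A)/(2*A))
S(-1, 0)*(-470) = ((½)*(-3 - 1)/(-1))*(-470) = ((½)*(-1)*(-4))*(-470) = 2*(-470) = -940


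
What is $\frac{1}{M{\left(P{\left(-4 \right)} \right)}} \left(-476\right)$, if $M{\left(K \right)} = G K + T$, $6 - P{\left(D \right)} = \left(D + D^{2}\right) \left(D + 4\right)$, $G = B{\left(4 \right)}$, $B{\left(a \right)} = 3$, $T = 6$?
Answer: $- \frac{119}{6} \approx -19.833$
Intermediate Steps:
$G = 3$
$P{\left(D \right)} = 6 - \left(4 + D\right) \left(D + D^{2}\right)$ ($P{\left(D \right)} = 6 - \left(D + D^{2}\right) \left(D + 4\right) = 6 - \left(D + D^{2}\right) \left(4 + D\right) = 6 - \left(4 + D\right) \left(D + D^{2}\right)$)
$M{\left(K \right)} = 6 + 3 K$ ($M{\left(K \right)} = 3 K + 6 = 6 + 3 K$)
$\frac{1}{M{\left(P{\left(-4 \right)} \right)}} \left(-476\right) = \frac{1}{6 + 3 \left(6 - \left(-4\right)^{3} - 5 \left(-4\right)^{2} - -16\right)} \left(-476\right) = \frac{1}{6 + 3 \left(6 - -64 - 80 + 16\right)} \left(-476\right) = \frac{1}{6 + 3 \left(6 + 64 - 80 + 16\right)} \left(-476\right) = \frac{1}{6 + 3 \cdot 6} \left(-476\right) = \frac{1}{6 + 18} \left(-476\right) = \frac{1}{24} \left(-476\right) = - \frac{119}{6}$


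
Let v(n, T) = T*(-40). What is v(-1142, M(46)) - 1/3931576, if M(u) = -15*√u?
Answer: -1/3931576 + 600*√46 ≈ 4069.4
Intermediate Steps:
v(n, T) = -40*T
v(-1142, M(46)) - 1/3931576 = -(-600)*√46 - 1/3931576 = 600*√46 - 1*1/3931576 = 600*√46 - 1/3931576 = -1/3931576 + 600*√46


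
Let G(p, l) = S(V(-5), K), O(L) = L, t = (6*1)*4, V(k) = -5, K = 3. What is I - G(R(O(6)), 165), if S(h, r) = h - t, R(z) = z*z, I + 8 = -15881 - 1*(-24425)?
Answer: 8565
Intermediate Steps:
t = 24 (t = 6*4 = 24)
I = 8536 (I = -8 + (-15881 - 1*(-24425)) = -8 + (-15881 + 24425) = -8 + 8544 = 8536)
R(z) = z**2
S(h, r) = -24 + h (S(h, r) = h - 1*24 = h - 24 = -24 + h)
G(p, l) = -29 (G(p, l) = -24 - 5 = -29)
I - G(R(O(6)), 165) = 8536 - 1*(-29) = 8536 + 29 = 8565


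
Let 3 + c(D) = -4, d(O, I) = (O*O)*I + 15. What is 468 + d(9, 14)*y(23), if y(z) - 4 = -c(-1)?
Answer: 13107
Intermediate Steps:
d(O, I) = 15 + I*O² (d(O, I) = O²*I + 15 = I*O² + 15 = 15 + I*O²)
c(D) = -7 (c(D) = -3 - 4 = -7)
y(z) = 11 (y(z) = 4 - 1*(-7) = 4 + 7 = 11)
468 + d(9, 14)*y(23) = 468 + (15 + 14*9²)*11 = 468 + (15 + 14*81)*11 = 468 + (15 + 1134)*11 = 468 + 1149*11 = 468 + 12639 = 13107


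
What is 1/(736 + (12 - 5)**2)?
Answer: 1/785 ≈ 0.0012739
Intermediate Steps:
1/(736 + (12 - 5)**2) = 1/(736 + 7**2) = 1/(736 + 49) = 1/785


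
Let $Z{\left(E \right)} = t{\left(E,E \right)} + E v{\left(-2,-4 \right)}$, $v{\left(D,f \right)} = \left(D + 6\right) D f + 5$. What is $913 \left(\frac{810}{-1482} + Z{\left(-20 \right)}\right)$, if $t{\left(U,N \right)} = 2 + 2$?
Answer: $- \frac{166099351}{247} \approx -6.7247 \cdot 10^{5}$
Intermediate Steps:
$v{\left(D,f \right)} = 5 + D f \left(6 + D\right)$ ($v{\left(D,f \right)} = \left(6 + D\right) D f + 5 = D \left(6 + D\right) f + 5 = D f \left(6 + D\right) + 5 = 5 + D f \left(6 + D\right)$)
$t{\left(U,N \right)} = 4$
$Z{\left(E \right)} = 4 + 37 E$ ($Z{\left(E \right)} = 4 + E \left(5 - 4 \left(-2\right)^{2} + 6 \left(-2\right) \left(-4\right)\right) = 4 + E \left(5 - 16 + 48\right) = 4 + E 37 = 4 + 37 E$)
$913 \left(\frac{810}{-1482} + Z{\left(-20 \right)}\right) = 913 \left(\frac{810}{-1482} + \left(4 + 37 \left(-20\right)\right)\right) = 913 \left(810 \left(- \frac{1}{1482}\right) + \left(4 - 740\right)\right) = 913 \left(- \frac{135}{247} - 736\right) = 913 \left(- \frac{181927}{247}\right) = - \frac{166099351}{247}$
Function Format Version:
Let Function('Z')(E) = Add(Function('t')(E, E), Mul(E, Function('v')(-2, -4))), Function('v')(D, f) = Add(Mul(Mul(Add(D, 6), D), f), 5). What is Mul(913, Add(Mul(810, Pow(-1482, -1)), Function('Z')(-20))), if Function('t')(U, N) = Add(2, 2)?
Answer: Rational(-166099351, 247) ≈ -6.7247e+5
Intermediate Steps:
Function('v')(D, f) = Add(5, Mul(D, f, Add(6, D))) (Function('v')(D, f) = Add(Mul(Mul(Add(6, D), D), f), 5) = Add(Mul(Mul(D, Add(6, D)), f), 5) = Add(Mul(D, f, Add(6, D)), 5) = Add(5, Mul(D, f, Add(6, D))))
Function('t')(U, N) = 4
Function('Z')(E) = Add(4, Mul(37, E)) (Function('Z')(E) = Add(4, Mul(E, Add(5, Mul(-4, Pow(-2, 2)), Mul(6, -2, -4)))) = Add(4, Mul(E, Add(5, Mul(-4, 4), 48))) = Add(4, Mul(E, Add(5, -16, 48))) = Add(4, Mul(E, 37)) = Add(4, Mul(37, E)))
Mul(913, Add(Mul(810, Pow(-1482, -1)), Function('Z')(-20))) = Mul(913, Add(Mul(810, Pow(-1482, -1)), Add(4, Mul(37, -20)))) = Mul(913, Add(Mul(810, Rational(-1, 1482)), Add(4, -740))) = Mul(913, Add(Rational(-135, 247), -736)) = Mul(913, Rational(-181927, 247)) = Rational(-166099351, 247)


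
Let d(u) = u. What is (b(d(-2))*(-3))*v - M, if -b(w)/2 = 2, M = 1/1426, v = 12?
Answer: 205343/1426 ≈ 144.00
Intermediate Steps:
M = 1/1426 ≈ 0.00070126
b(w) = -4 (b(w) = -2*2 = -4)
(b(d(-2))*(-3))*v - M = -4*(-3)*12 - 1*1/1426 = 12*12 - 1/1426 = 144 - 1/1426 = 205343/1426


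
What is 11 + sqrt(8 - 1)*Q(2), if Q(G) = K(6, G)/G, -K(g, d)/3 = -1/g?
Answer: 11 + sqrt(7)/4 ≈ 11.661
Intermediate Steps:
K(g, d) = 3/g (K(g, d) = -(-3)/g = 3/g)
Q(G) = 1/(2*G) (Q(G) = (3/6)/G = (3*(1/6))/G = 1/(2*G))
11 + sqrt(8 - 1)*Q(2) = 11 + sqrt(8 - 1)*((1/2)/2) = 11 + sqrt(7)*((1/2)*(1/2)) = 11 + sqrt(7)*(1/4) = 11 + sqrt(7)/4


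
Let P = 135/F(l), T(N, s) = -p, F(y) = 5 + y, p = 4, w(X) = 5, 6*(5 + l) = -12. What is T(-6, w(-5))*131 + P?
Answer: -1183/2 ≈ -591.50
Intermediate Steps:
l = -7 (l = -5 + (⅙)*(-12) = -5 - 2 = -7)
T(N, s) = -4 (T(N, s) = -1*4 = -4)
P = -135/2 (P = 135/(5 - 7) = 135/(-2) = 135*(-½) = -135/2 ≈ -67.500)
T(-6, w(-5))*131 + P = -4*131 - 135/2 = -524 - 135/2 = -1183/2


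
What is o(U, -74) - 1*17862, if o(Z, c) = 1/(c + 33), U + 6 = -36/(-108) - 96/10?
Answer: -732343/41 ≈ -17862.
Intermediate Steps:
U = -229/15 (U = -6 + (-36/(-108) - 96/10) = -6 + (-36*(-1/108) - 96*1/10) = -6 + (1/3 - 48/5) = -6 - 139/15 = -229/15 ≈ -15.267)
o(Z, c) = 1/(33 + c)
o(U, -74) - 1*17862 = 1/(33 - 74) - 1*17862 = 1/(-41) - 17862 = -1/41 - 17862 = -732343/41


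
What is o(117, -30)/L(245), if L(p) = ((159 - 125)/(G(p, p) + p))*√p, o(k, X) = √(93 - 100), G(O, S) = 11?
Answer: 128*I*√35/595 ≈ 1.2727*I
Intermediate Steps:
o(k, X) = I*√7 (o(k, X) = √(-7) = I*√7)
L(p) = 34*√p/(11 + p) (L(p) = ((159 - 125)/(11 + p))*√p = (34/(11 + p))*√p = 34*√p/(11 + p))
o(117, -30)/L(245) = (I*√7)/((34*√245/(11 + 245))) = (I*√7)/((34*(7*√5)/256)) = (I*√7)/((34*(7*√5)*(1/256))) = (I*√7)/((119*√5/128)) = (I*√7)*(128*√5/595) = 128*I*√35/595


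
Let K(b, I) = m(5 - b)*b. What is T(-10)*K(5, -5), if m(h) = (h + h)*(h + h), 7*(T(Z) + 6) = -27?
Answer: 0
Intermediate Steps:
T(Z) = -69/7 (T(Z) = -6 + (1/7)*(-27) = -6 - 27/7 = -69/7)
m(h) = 4*h**2 (m(h) = (2*h)*(2*h) = 4*h**2)
K(b, I) = 4*b*(5 - b)**2 (K(b, I) = (4*(5 - b)**2)*b = 4*b*(5 - b)**2)
T(-10)*K(5, -5) = -276*5*(-5 + 5)**2/7 = -276*5*0**2/7 = -276*5*0/7 = -69/7*0 = 0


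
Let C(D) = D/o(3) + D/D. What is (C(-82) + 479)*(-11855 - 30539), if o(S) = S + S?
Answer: -59309206/3 ≈ -1.9770e+7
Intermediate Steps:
o(S) = 2*S
C(D) = 1 + D/6 (C(D) = D/((2*3)) + D/D = D/6 + 1 = 1 + D/6)
(C(-82) + 479)*(-11855 - 30539) = ((1 + (1/6)*(-82)) + 479)*(-11855 - 30539) = ((1 - 41/3) + 479)*(-42394) = (-38/3 + 479)*(-42394) = (1399/3)*(-42394) = -59309206/3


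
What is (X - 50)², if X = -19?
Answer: 4761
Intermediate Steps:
(X - 50)² = (-19 - 50)² = (-69)² = 4761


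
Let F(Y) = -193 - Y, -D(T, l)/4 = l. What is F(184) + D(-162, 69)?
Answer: -653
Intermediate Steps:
D(T, l) = -4*l
F(184) + D(-162, 69) = (-193 - 1*184) - 4*69 = (-193 - 184) - 276 = -377 - 276 = -653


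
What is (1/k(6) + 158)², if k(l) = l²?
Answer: 32364721/1296 ≈ 24973.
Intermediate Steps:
(1/k(6) + 158)² = (1/(6²) + 158)² = (1/36 + 158)² = (5689/36)² = 32364721/1296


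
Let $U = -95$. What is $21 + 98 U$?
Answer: $-9289$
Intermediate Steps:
$21 + 98 U = 21 + 98 \left(-95\right) = 21 - 9310 = -9289$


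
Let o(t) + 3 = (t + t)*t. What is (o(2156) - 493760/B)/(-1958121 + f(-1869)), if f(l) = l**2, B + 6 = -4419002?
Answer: 2743192787/452948320 ≈ 6.0563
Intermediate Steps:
B = -4419008 (B = -6 - 4419002 = -4419008)
o(t) = -3 + 2*t**2 (o(t) = -3 + (t + t)*t = -3 + (2*t)*t = -3 + 2*t**2)
(o(2156) - 493760/B)/(-1958121 + f(-1869)) = ((-3 + 2*2156**2) - 493760/(-4419008))/(-1958121 + (-1869)**2) = ((-3 + 2*4648336) - 493760*(-1/4419008))/(-1958121 + 3493161) = ((-3 + 9296672) + 7715/69047)/1535040 = (9296669 + 7715/69047)*(1/1535040) = (641907112158/69047)*(1/1535040) = 2743192787/452948320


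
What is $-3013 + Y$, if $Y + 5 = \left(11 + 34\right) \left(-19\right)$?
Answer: $-3873$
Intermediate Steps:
$Y = -860$ ($Y = -5 + \left(11 + 34\right) \left(-19\right) = -5 + 45 \left(-19\right) = -5 - 855 = -860$)
$-3013 + Y = -3013 - 860 = -3873$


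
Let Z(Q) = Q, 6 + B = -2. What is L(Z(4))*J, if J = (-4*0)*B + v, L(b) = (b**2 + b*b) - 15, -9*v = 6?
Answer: -34/3 ≈ -11.333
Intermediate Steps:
v = -2/3 (v = -1/9*6 = -2/3 ≈ -0.66667)
B = -8 (B = -6 - 2 = -8)
L(b) = -15 + 2*b**2 (L(b) = (b**2 + b**2) - 15 = 2*b**2 - 15 = -15 + 2*b**2)
J = -2/3 (J = -4*0*(-8) - 2/3 = 0*(-8) - 2/3 = 0 - 2/3 = -2/3 ≈ -0.66667)
L(Z(4))*J = (-15 + 2*4**2)*(-2/3) = (-15 + 2*16)*(-2/3) = (-15 + 32)*(-2/3) = 17*(-2/3) = -34/3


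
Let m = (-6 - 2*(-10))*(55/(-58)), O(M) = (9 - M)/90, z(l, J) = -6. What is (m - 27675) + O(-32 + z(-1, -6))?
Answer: -72265037/2610 ≈ -27688.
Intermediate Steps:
O(M) = 1/10 - M/90 (O(M) = (9 - M)*(1/90) = 1/10 - M/90)
m = -385/29 (m = (-6 + 20)*(55*(-1/58)) = 14*(-55/58) = -385/29 ≈ -13.276)
(m - 27675) + O(-32 + z(-1, -6)) = (-385/29 - 27675) + (1/10 - (-32 - 6)/90) = -802960/29 + (1/10 - 1/90*(-38)) = -802960/29 + (1/10 + 19/45) = -802960/29 + 47/90 = -72265037/2610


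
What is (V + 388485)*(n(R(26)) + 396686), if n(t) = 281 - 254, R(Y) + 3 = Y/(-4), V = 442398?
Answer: 329622087579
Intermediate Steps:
R(Y) = -3 - Y/4 (R(Y) = -3 + Y/(-4) = -3 + Y*(-¼) = -3 - Y/4)
n(t) = 27
(V + 388485)*(n(R(26)) + 396686) = (442398 + 388485)*(27 + 396686) = 830883*396713 = 329622087579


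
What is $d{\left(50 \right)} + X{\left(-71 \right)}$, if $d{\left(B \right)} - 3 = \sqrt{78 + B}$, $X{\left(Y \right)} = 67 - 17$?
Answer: $53 + 8 \sqrt{2} \approx 64.314$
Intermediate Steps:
$X{\left(Y \right)} = 50$
$d{\left(B \right)} = 3 + \sqrt{78 + B}$
$d{\left(50 \right)} + X{\left(-71 \right)} = \left(3 + \sqrt{78 + 50}\right) + 50 = \left(3 + \sqrt{128}\right) + 50 = \left(3 + 8 \sqrt{2}\right) + 50 = 53 + 8 \sqrt{2}$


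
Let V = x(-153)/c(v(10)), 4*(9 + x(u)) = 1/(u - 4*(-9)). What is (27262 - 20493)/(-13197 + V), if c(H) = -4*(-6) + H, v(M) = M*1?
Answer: -107708328/209994877 ≈ -0.51291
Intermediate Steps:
v(M) = M
c(H) = 24 + H
x(u) = -9 + 1/(4*(36 + u)) (x(u) = -9 + 1/(4*(u - 4*(-9))) = -9 + 1/(4*(u + 36)) = -9 + 1/(4*(36 + u)))
V = -4213/15912 (V = ((-1295 - 36*(-153))/(4*(36 - 153)))/(24 + 10) = ((¼)*(-1295 + 5508)/(-117))/34 = ((¼)*(-1/117)*4213)*(1/34) = -4213/468*1/34 = -4213/15912 ≈ -0.26477)
(27262 - 20493)/(-13197 + V) = (27262 - 20493)/(-13197 - 4213/15912) = 6769/(-209994877/15912) = 6769*(-15912/209994877) = -107708328/209994877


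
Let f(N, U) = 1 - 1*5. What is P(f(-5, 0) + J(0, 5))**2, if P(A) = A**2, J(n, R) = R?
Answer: 1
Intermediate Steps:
f(N, U) = -4 (f(N, U) = 1 - 5 = -4)
P(f(-5, 0) + J(0, 5))**2 = ((-4 + 5)**2)**2 = (1**2)**2 = 1**2 = 1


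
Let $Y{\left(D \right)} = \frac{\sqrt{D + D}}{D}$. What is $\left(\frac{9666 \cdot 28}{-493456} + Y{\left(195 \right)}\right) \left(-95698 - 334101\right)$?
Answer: $\frac{14540529969}{61682} - \frac{429799 \sqrt{390}}{195} \approx 1.9221 \cdot 10^{5}$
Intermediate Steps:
$Y{\left(D \right)} = \frac{\sqrt{2}}{\sqrt{D}}$ ($Y{\left(D \right)} = \frac{\sqrt{2 D}}{D} = \frac{\sqrt{2} \sqrt{D}}{D} = \frac{\sqrt{2}}{\sqrt{D}}$)
$\left(\frac{9666 \cdot 28}{-493456} + Y{\left(195 \right)}\right) \left(-95698 - 334101\right) = \left(\frac{9666 \cdot 28}{-493456} + \frac{\sqrt{2}}{\sqrt{195}}\right) \left(-95698 - 334101\right) = \left(270648 \left(- \frac{1}{493456}\right) + \sqrt{2} \frac{\sqrt{195}}{195}\right) \left(-429799\right) = \left(- \frac{33831}{61682} + \frac{\sqrt{390}}{195}\right) \left(-429799\right) = \frac{14540529969}{61682} - \frac{429799 \sqrt{390}}{195}$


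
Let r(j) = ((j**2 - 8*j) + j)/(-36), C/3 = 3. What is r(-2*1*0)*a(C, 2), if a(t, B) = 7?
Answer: 0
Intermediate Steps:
C = 9 (C = 3*3 = 9)
r(j) = -j**2/36 + 7*j/36 (r(j) = (j**2 - 7*j)*(-1/36) = -j**2/36 + 7*j/36)
r(-2*1*0)*a(C, 2) = ((-2*1*0)*(7 - (-2*1)*0)/36)*7 = ((-2*0)*(7 - (-2)*0)/36)*7 = ((1/36)*0*(7 - 1*0))*7 = ((1/36)*0*(7 + 0))*7 = ((1/36)*0*7)*7 = 0*7 = 0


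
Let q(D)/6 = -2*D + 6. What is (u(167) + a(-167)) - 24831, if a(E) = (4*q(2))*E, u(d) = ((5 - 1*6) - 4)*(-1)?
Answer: -32842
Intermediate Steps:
q(D) = 36 - 12*D (q(D) = 6*(-2*D + 6) = 6*(6 - 2*D) = 36 - 12*D)
u(d) = 5 (u(d) = ((5 - 6) - 4)*(-1) = (-1 - 4)*(-1) = -5*(-1) = 5)
a(E) = 48*E (a(E) = (4*(36 - 12*2))*E = (4*(36 - 24))*E = (4*12)*E = 48*E)
(u(167) + a(-167)) - 24831 = (5 + 48*(-167)) - 24831 = (5 - 8016) - 24831 = -8011 - 24831 = -32842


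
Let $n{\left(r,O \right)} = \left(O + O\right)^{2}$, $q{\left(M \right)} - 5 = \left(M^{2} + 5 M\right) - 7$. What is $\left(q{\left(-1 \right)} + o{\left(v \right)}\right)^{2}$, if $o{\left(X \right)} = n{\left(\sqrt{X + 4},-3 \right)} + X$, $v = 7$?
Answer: $1369$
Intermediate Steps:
$q{\left(M \right)} = -2 + M^{2} + 5 M$ ($q{\left(M \right)} = 5 - \left(7 - M^{2} - 5 M\right) = 5 + \left(-7 + M^{2} + 5 M\right) = -2 + M^{2} + 5 M$)
$n{\left(r,O \right)} = 4 O^{2}$ ($n{\left(r,O \right)} = \left(2 O\right)^{2} = 4 O^{2}$)
$o{\left(X \right)} = 36 + X$ ($o{\left(X \right)} = 4 \left(-3\right)^{2} + X = 4 \cdot 9 + X = 36 + X$)
$\left(q{\left(-1 \right)} + o{\left(v \right)}\right)^{2} = \left(\left(-2 + \left(-1\right)^{2} + 5 \left(-1\right)\right) + \left(36 + 7\right)\right)^{2} = \left(\left(-2 + 1 - 5\right) + 43\right)^{2} = \left(-6 + 43\right)^{2} = 37^{2} = 1369$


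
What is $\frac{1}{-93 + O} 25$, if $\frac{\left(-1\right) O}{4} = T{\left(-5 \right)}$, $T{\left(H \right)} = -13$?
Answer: $- \frac{25}{41} \approx -0.60976$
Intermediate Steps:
$O = 52$ ($O = \left(-4\right) \left(-13\right) = 52$)
$\frac{1}{-93 + O} 25 = \frac{1}{-93 + 52} \cdot 25 = \frac{1}{-41} \cdot 25 = \left(- \frac{1}{41}\right) 25 = - \frac{25}{41}$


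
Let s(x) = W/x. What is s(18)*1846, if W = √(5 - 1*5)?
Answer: 0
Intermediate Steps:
W = 0 (W = √(5 - 5) = √0 = 0)
s(x) = 0 (s(x) = 0/x = 0)
s(18)*1846 = 0*1846 = 0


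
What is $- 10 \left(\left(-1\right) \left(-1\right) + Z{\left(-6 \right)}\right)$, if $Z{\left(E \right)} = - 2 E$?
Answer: $-130$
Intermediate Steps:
$- 10 \left(\left(-1\right) \left(-1\right) + Z{\left(-6 \right)}\right) = - 10 \left(\left(-1\right) \left(-1\right) - -12\right) = - 10 \left(1 + 12\right) = \left(-10\right) 13 = -130$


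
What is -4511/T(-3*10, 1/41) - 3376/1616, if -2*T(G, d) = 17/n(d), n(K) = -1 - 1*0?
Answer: -914809/1717 ≈ -532.79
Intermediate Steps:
n(K) = -1 (n(K) = -1 + 0 = -1)
T(G, d) = 17/2 (T(G, d) = -17/(2*(-1)) = -17*(-1)/2 = -½*(-17) = 17/2)
-4511/T(-3*10, 1/41) - 3376/1616 = -4511/17/2 - 3376/1616 = -4511*2/17 - 3376*1/1616 = -9022/17 - 211/101 = -914809/1717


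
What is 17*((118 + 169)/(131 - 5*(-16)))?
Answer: 4879/211 ≈ 23.123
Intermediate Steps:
17*((118 + 169)/(131 - 5*(-16))) = 17*(287/(131 + 80)) = 17*(287/211) = 4879/211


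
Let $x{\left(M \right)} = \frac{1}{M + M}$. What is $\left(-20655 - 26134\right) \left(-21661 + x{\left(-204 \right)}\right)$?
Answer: $\frac{413506630621}{408} \approx 1.0135 \cdot 10^{9}$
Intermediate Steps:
$x{\left(M \right)} = \frac{1}{2 M}$
$\left(-20655 - 26134\right) \left(-21661 + x{\left(-204 \right)}\right) = \left(-20655 - 26134\right) \left(-21661 + \frac{1}{2 \left(-204\right)}\right) = - 46789 \left(-21661 + \frac{1}{2} \left(- \frac{1}{204}\right)\right) = - 46789 \left(-21661 - \frac{1}{408}\right) = \left(-46789\right) \left(- \frac{8837689}{408}\right) = \frac{413506630621}{408}$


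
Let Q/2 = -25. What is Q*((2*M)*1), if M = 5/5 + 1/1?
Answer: -200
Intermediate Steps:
Q = -50 (Q = 2*(-25) = -50)
M = 2 (M = 5*(1/5) + 1*1 = 1 + 1 = 2)
Q*((2*M)*1) = -50*2*2 = -200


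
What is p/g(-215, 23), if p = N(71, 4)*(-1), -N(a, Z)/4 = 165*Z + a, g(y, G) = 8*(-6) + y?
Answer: -2924/263 ≈ -11.118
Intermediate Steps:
g(y, G) = -48 + y
N(a, Z) = -660*Z - 4*a (N(a, Z) = -4*(165*Z + a) = -4*(a + 165*Z) = -660*Z - 4*a)
p = 2924 (p = (-660*4 - 4*71)*(-1) = (-2640 - 284)*(-1) = -2924*(-1) = 2924)
p/g(-215, 23) = 2924/(-48 - 215) = 2924/(-263) = 2924*(-1/263) = -2924/263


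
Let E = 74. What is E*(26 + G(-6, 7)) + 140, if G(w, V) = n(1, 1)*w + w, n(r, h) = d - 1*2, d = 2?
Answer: 1620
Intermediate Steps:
n(r, h) = 0 (n(r, h) = 2 - 1*2 = 2 - 2 = 0)
G(w, V) = w (G(w, V) = 0*w + w = 0 + w = w)
E*(26 + G(-6, 7)) + 140 = 74*(26 - 6) + 140 = 74*20 + 140 = 1480 + 140 = 1620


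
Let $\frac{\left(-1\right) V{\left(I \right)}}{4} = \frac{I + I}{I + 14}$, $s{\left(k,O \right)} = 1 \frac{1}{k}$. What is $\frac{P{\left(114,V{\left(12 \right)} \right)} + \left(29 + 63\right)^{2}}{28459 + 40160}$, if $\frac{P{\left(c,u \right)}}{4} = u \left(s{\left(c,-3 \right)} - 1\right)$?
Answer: $\frac{2094224}{16948893} \approx 0.12356$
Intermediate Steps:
$s{\left(k,O \right)} = \frac{1}{k}$
$V{\left(I \right)} = - \frac{8 I}{14 + I}$ ($V{\left(I \right)} = - 4 \frac{I + I}{I + 14} = - 4 \frac{2 I}{14 + I} = - \frac{8 I}{14 + I}$)
$P{\left(c,u \right)} = 4 u \left(-1 + \frac{1}{c}\right)$ ($P{\left(c,u \right)} = 4 u \left(\frac{1}{c} - 1\right) = 4 u \left(-1 + \frac{1}{c}\right)$)
$\frac{P{\left(114,V{\left(12 \right)} \right)} + \left(29 + 63\right)^{2}}{28459 + 40160} = \frac{\frac{4 \left(\left(-8\right) 12 \frac{1}{14 + 12}\right) \left(1 - 114\right)}{114} + \left(29 + 63\right)^{2}}{28459 + 40160} = \frac{4 \left(\left(-8\right) 12 \cdot \frac{1}{26}\right) \frac{1}{114} \left(1 - 114\right) + 92^{2}}{68619} = \left(4 \left(\left(-8\right) 12 \cdot \frac{1}{26}\right) \frac{1}{114} \left(-113\right) + 8464\right) \frac{1}{68619} = \left(4 \left(- \frac{48}{13}\right) \frac{1}{114} \left(-113\right) + 8464\right) \frac{1}{68619} = \left(\frac{3616}{247} + 8464\right) \frac{1}{68619} = \frac{2094224}{247} \cdot \frac{1}{68619} = \frac{2094224}{16948893}$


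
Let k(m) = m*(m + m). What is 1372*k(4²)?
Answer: 702464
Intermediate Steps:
k(m) = 2*m² (k(m) = m*(2*m) = 2*m²)
1372*k(4²) = 1372*(2*(4²)²) = 1372*(2*16²) = 1372*(2*256) = 1372*512 = 702464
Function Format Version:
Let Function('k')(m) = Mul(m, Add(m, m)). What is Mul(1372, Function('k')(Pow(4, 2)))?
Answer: 702464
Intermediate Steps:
Function('k')(m) = Mul(2, Pow(m, 2)) (Function('k')(m) = Mul(m, Mul(2, m)) = Mul(2, Pow(m, 2)))
Mul(1372, Function('k')(Pow(4, 2))) = Mul(1372, Mul(2, Pow(Pow(4, 2), 2))) = Mul(1372, Mul(2, Pow(16, 2))) = Mul(1372, Mul(2, 256)) = Mul(1372, 512) = 702464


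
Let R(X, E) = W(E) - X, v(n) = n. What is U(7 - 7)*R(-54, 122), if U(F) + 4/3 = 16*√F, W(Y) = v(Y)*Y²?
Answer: -7263608/3 ≈ -2.4212e+6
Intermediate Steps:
W(Y) = Y³ (W(Y) = Y*Y² = Y³)
R(X, E) = E³ - X
U(F) = -4/3 + 16*√F
U(7 - 7)*R(-54, 122) = (-4/3 + 16*√(7 - 7))*(122³ - 1*(-54)) = (-4/3 + 16*√0)*(1815848 + 54) = (-4/3 + 16*0)*1815902 = (-4/3 + 0)*1815902 = -4/3*1815902 = -7263608/3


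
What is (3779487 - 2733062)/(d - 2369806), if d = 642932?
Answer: -1046425/1726874 ≈ -0.60596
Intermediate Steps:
(3779487 - 2733062)/(d - 2369806) = (3779487 - 2733062)/(642932 - 2369806) = 1046425/(-1726874) = 1046425*(-1/1726874) = -1046425/1726874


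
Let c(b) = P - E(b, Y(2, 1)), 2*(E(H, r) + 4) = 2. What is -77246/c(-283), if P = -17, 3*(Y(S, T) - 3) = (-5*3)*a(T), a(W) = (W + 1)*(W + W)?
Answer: 38623/7 ≈ 5517.6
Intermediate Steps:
a(W) = 2*W*(1 + W) (a(W) = (1 + W)*(2*W) = 2*W*(1 + W))
Y(S, T) = 3 - 10*T*(1 + T) (Y(S, T) = 3 + ((-5*3)*(2*T*(1 + T)))/3 = 3 + (-30*T*(1 + T))/3 = 3 - 10*T*(1 + T))
E(H, r) = -3 (E(H, r) = -4 + (½)*2 = -4 + 1 = -3)
c(b) = -14 (c(b) = -17 - 1*(-3) = -17 + 3 = -14)
-77246/c(-283) = -77246/(-14) = -77246*(-1/14) = 38623/7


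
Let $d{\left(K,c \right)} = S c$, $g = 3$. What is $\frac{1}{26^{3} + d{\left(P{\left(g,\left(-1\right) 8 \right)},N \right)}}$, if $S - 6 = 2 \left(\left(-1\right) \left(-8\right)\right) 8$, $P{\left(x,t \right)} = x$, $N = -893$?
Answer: $- \frac{1}{102086} \approx -9.7957 \cdot 10^{-6}$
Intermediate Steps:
$S = 134$ ($S = 6 + 2 \left(\left(-1\right) \left(-8\right)\right) 8 = 6 + 2 \cdot 8 \cdot 8 = 6 + 16 \cdot 8 = 6 + 128 = 134$)
$d{\left(K,c \right)} = 134 c$
$\frac{1}{26^{3} + d{\left(P{\left(g,\left(-1\right) 8 \right)},N \right)}} = \frac{1}{26^{3} + 134 \left(-893\right)} = \frac{1}{17576 - 119662} = \frac{1}{-102086} = - \frac{1}{102086}$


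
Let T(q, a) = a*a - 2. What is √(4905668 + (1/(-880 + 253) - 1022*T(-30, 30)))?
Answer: √1567763856021/627 ≈ 1997.0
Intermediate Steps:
T(q, a) = -2 + a² (T(q, a) = a² - 2 = -2 + a²)
√(4905668 + (1/(-880 + 253) - 1022*T(-30, 30))) = √(4905668 + (1/(-880 + 253) - 1022*(-2 + 30²))) = √(4905668 + (1/(-627) - 1022*(-2 + 900))) = √(4905668 + (-1/627 - 1022*898)) = √(4905668 + (-1/627 - 917756)) = √(4905668 - 575433013/627) = √(2500420823/627) = √1567763856021/627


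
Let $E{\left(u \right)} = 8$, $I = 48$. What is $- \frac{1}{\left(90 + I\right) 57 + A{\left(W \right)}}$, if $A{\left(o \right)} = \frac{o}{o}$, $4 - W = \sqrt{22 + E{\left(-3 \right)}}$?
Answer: $- \frac{1}{7867} \approx -0.00012711$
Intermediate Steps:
$W = 4 - \sqrt{30}$ ($W = 4 - \sqrt{22 + 8} = 4 - \sqrt{30} \approx -1.4772$)
$A{\left(o \right)} = 1$
$- \frac{1}{\left(90 + I\right) 57 + A{\left(W \right)}} = - \frac{1}{\left(90 + 48\right) 57 + 1} = - \frac{1}{138 \cdot 57 + 1} = - \frac{1}{7866 + 1} = - \frac{1}{7867}$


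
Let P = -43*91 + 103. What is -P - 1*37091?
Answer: -33281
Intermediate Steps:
P = -3810 (P = -3913 + 103 = -3810)
-P - 1*37091 = -1*(-3810) - 1*37091 = 3810 - 37091 = -33281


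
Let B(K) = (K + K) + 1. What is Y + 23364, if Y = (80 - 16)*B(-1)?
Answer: 23300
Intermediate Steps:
B(K) = 1 + 2*K (B(K) = 2*K + 1 = 1 + 2*K)
Y = -64 (Y = (80 - 16)*(1 + 2*(-1)) = 64*(1 - 2) = 64*(-1) = -64)
Y + 23364 = -64 + 23364 = 23300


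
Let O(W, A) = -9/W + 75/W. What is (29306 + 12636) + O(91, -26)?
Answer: 3816788/91 ≈ 41943.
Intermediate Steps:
O(W, A) = 66/W
(29306 + 12636) + O(91, -26) = (29306 + 12636) + 66/91 = 41942 + 66*(1/91) = 41942 + 66/91 = 3816788/91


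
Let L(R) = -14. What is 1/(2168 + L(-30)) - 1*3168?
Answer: -6823871/2154 ≈ -3168.0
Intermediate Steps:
1/(2168 + L(-30)) - 1*3168 = 1/(2168 - 14) - 1*3168 = 1/2154 - 3168 = -6823871/2154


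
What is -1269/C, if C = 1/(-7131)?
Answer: 9049239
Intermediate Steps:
C = -1/7131 ≈ -0.00014023
-1269/C = -1269/(-1/7131) = -1269*(-7131) = 9049239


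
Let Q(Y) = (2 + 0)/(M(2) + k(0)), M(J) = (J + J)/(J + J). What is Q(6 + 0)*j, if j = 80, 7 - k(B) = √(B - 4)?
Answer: 320/17 + 80*I/17 ≈ 18.824 + 4.7059*I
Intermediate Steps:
M(J) = 1 (M(J) = (2*J)/((2*J)) = (2*J)*(1/(2*J)) = 1)
k(B) = 7 - √(-4 + B) (k(B) = 7 - √(B - 4) = 7 - √(-4 + B))
Q(Y) = (8 + 2*I)/34 (Q(Y) = (2 + 0)/(1 + (7 - √(-4 + 0))) = 2/(1 + (7 - √(-4))) = 2/(1 + (7 - 2*I)) = 2/(8 - 2*I) = 2*((8 + 2*I)/68) = (8 + 2*I)/34)
Q(6 + 0)*j = (4/17 + I/17)*80 = 320/17 + 80*I/17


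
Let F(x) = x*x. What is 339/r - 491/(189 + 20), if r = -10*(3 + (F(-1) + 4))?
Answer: -110131/16720 ≈ -6.5868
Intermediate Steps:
F(x) = x²
r = -80 (r = -10*(3 + ((-1)² + 4)) = -10*(3 + (1 + 4)) = -10*(3 + 5) = -10*8 = -80)
339/r - 491/(189 + 20) = 339/(-80) - 491/(189 + 20) = 339*(-1/80) - 491/209 = -339/80 - 491*1/209 = -339/80 - 491/209 = -110131/16720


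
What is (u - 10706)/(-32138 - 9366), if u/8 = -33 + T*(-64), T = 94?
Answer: 29549/20752 ≈ 1.4239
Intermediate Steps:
u = -48392 (u = 8*(-33 + 94*(-64)) = 8*(-33 - 6016) = 8*(-6049) = -48392)
(u - 10706)/(-32138 - 9366) = (-48392 - 10706)/(-32138 - 9366) = -59098/(-41504) = -59098*(-1/41504) = 29549/20752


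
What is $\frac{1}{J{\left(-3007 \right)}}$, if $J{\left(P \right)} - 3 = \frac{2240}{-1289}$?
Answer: $\frac{1289}{1627} \approx 0.79226$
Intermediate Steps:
$J{\left(P \right)} = \frac{1627}{1289}$ ($J{\left(P \right)} = 3 + \frac{2240}{-1289} = 3 + 2240 \left(- \frac{1}{1289}\right) = 3 - \frac{2240}{1289} = \frac{1627}{1289}$)
$\frac{1}{J{\left(-3007 \right)}} = \frac{1}{\frac{1627}{1289}} = \frac{1289}{1627}$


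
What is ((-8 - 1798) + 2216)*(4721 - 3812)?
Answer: 372690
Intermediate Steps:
((-8 - 1798) + 2216)*(4721 - 3812) = (-1806 + 2216)*909 = 410*909 = 372690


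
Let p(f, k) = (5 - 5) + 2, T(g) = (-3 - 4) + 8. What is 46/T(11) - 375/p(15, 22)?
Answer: -283/2 ≈ -141.50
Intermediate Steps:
T(g) = 1 (T(g) = -7 + 8 = 1)
p(f, k) = 2 (p(f, k) = 0 + 2 = 2)
46/T(11) - 375/p(15, 22) = 46/1 - 375/2 = 46*1 - 375*½ = 46 - 375/2 = -283/2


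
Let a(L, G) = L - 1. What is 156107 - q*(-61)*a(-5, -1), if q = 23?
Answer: 147689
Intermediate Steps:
a(L, G) = -1 + L
156107 - q*(-61)*a(-5, -1) = 156107 - 23*(-61)*(-1 - 5) = 156107 - (-1403)*(-6) = 156107 - 1*8418 = 156107 - 8418 = 147689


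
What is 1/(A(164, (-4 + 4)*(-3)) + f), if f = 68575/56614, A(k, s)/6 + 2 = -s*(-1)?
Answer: -56614/610793 ≈ -0.092689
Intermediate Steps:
A(k, s) = -12 + 6*s (A(k, s) = -12 + 6*(-s*(-1)) = -12 + 6*s)
f = 68575/56614 (f = 68575*(1/56614) = 68575/56614 ≈ 1.2113)
1/(A(164, (-4 + 4)*(-3)) + f) = 1/((-12 + 6*((-4 + 4)*(-3))) + 68575/56614) = 1/((-12 + 6*(0*(-3))) + 68575/56614) = 1/((-12 + 6*0) + 68575/56614) = 1/((-12 + 0) + 68575/56614) = 1/(-12 + 68575/56614) = 1/(-610793/56614) = -56614/610793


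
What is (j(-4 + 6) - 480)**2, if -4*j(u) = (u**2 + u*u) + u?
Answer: 931225/4 ≈ 2.3281e+5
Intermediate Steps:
j(u) = -u**2/2 - u/4 (j(u) = -((u**2 + u*u) + u)/4 = -((u**2 + u**2) + u)/4 = -(2*u**2 + u)/4 = -(u + 2*u**2)/4 = -u**2/2 - u/4)
(j(-4 + 6) - 480)**2 = (-(-4 + 6)*(1 + 2*(-4 + 6))/4 - 480)**2 = (-1/4*2*(1 + 2*2) - 480)**2 = (-1/4*2*(1 + 4) - 480)**2 = (-1/4*2*5 - 480)**2 = (-5/2 - 480)**2 = (-965/2)**2 = 931225/4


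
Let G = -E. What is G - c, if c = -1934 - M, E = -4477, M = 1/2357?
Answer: 15110728/2357 ≈ 6411.0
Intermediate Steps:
M = 1/2357 ≈ 0.00042427
G = 4477 (G = -1*(-4477) = 4477)
c = -4558439/2357 (c = -1934 - 1*1/2357 = -1934 - 1/2357 = -4558439/2357 ≈ -1934.0)
G - c = 4477 - 1*(-4558439/2357) = 4477 + 4558439/2357 = 15110728/2357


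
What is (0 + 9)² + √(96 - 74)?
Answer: 81 + √22 ≈ 85.690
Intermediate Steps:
(0 + 9)² + √(96 - 74) = 9² + √22 = 81 + √22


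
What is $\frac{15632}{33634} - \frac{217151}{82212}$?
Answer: $- \frac{3009259375}{1382559204} \approx -2.1766$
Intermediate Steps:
$\frac{15632}{33634} - \frac{217151}{82212} = 15632 \cdot \frac{1}{33634} - \frac{217151}{82212} = \frac{7816}{16817} - \frac{217151}{82212} = - \frac{3009259375}{1382559204}$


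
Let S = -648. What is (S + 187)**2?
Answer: 212521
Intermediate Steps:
(S + 187)**2 = (-648 + 187)**2 = (-461)**2 = 212521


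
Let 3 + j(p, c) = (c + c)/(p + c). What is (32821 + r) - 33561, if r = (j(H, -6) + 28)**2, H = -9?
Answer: -1859/25 ≈ -74.360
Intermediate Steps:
j(p, c) = -3 + 2*c/(c + p) (j(p, c) = -3 + (c + c)/(p + c) = -3 + (2*c)/(c + p) = -3 + 2*c/(c + p))
r = 16641/25 (r = ((-1*(-6) - 3*(-9))/(-6 - 9) + 28)**2 = ((6 + 27)/(-15) + 28)**2 = (-1/15*33 + 28)**2 = (-11/5 + 28)**2 = (129/5)**2 = 16641/25 ≈ 665.64)
(32821 + r) - 33561 = (32821 + 16641/25) - 33561 = 837166/25 - 33561 = -1859/25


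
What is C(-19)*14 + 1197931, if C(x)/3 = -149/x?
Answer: 22766947/19 ≈ 1.1983e+6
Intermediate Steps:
C(x) = -447/x (C(x) = 3*(-149/x) = -447/x)
C(-19)*14 + 1197931 = -447/(-19)*14 + 1197931 = -447*(-1/19)*14 + 1197931 = (447/19)*14 + 1197931 = 6258/19 + 1197931 = 22766947/19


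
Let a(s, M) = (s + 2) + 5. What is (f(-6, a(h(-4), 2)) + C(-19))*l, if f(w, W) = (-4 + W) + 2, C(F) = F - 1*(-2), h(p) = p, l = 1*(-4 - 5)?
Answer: 144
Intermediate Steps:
l = -9 (l = 1*(-9) = -9)
C(F) = 2 + F (C(F) = F + 2 = 2 + F)
a(s, M) = 7 + s (a(s, M) = (2 + s) + 5 = 7 + s)
f(w, W) = -2 + W
(f(-6, a(h(-4), 2)) + C(-19))*l = ((-2 + (7 - 4)) + (2 - 19))*(-9) = ((-2 + 3) - 17)*(-9) = (1 - 17)*(-9) = -16*(-9) = 144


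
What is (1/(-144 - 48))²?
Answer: 1/36864 ≈ 2.7127e-5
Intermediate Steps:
(1/(-144 - 48))² = (1/(-192))² = (-1/192)² = 1/36864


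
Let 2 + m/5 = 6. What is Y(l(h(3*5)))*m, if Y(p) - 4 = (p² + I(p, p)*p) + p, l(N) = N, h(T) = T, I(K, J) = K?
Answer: 9380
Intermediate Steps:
Y(p) = 4 + p + 2*p² (Y(p) = 4 + ((p² + p*p) + p) = 4 + ((p² + p²) + p) = 4 + (2*p² + p) = 4 + (p + 2*p²) = 4 + p + 2*p²)
m = 20 (m = -10 + 5*6 = -10 + 30 = 20)
Y(l(h(3*5)))*m = (4 + 3*5 + 2*(3*5)²)*20 = (4 + 15 + 2*15²)*20 = (4 + 15 + 2*225)*20 = (4 + 15 + 450)*20 = 469*20 = 9380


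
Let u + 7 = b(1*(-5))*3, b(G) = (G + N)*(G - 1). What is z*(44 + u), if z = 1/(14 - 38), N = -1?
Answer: -145/24 ≈ -6.0417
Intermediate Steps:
b(G) = (-1 + G)² (b(G) = (G - 1)*(G - 1) = (-1 + G)*(-1 + G) = (-1 + G)²)
z = -1/24 (z = 1/(-24) = -1/24 ≈ -0.041667)
u = 101 (u = -7 + (1 + (1*(-5))² - 2*(-5))*3 = -7 + (1 + (-5)² - 2*(-5))*3 = -7 + (1 + 25 + 10)*3 = -7 + 36*3 = -7 + 108 = 101)
z*(44 + u) = -(44 + 101)/24 = -1/24*145 = -145/24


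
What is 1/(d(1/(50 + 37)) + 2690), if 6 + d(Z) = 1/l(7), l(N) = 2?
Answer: 2/5369 ≈ 0.00037251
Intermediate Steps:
d(Z) = -11/2 (d(Z) = -6 + 1/2 = -11/2)
1/(d(1/(50 + 37)) + 2690) = 1/(-11/2 + 2690) = 1/(5369/2) = 2/5369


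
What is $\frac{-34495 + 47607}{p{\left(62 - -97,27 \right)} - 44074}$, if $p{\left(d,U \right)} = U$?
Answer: $- \frac{13112}{44047} \approx -0.29768$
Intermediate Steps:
$\frac{-34495 + 47607}{p{\left(62 - -97,27 \right)} - 44074} = \frac{-34495 + 47607}{27 - 44074} = \frac{13112}{-44047} = 13112 \left(- \frac{1}{44047}\right) = - \frac{13112}{44047}$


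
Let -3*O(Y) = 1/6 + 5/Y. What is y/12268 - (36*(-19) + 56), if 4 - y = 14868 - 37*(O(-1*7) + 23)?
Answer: 968977517/1545768 ≈ 626.86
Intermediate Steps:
O(Y) = -1/18 - 5/(3*Y) (O(Y) = -(1/6 + 5/Y)/3 = -(1*(⅙) + 5/Y)/3 = -(⅙ + 5/Y)/3 = -1/18 - 5/(3*Y))
y = -1764787/126 (y = 4 - (14868 - 37*((-30 - (-1)*7)/(18*((-1*7))) + 23)) = 4 - (14868 - 37*((1/18)*(-30 - 1*(-7))/(-7) + 23)) = 4 - (14868 - 37*((1/18)*(-⅐)*(-30 + 7) + 23)) = 4 - (14868 - 37*((1/18)*(-⅐)*(-23) + 23)) = 4 - (14868 - 37*(23/126 + 23)) = 4 - (14868 - 37*2921/126) = 4 - (14868 - 108077/126) = 4 - 1*1765291/126 = 4 - 1765291/126 = -1764787/126 ≈ -14006.)
y/12268 - (36*(-19) + 56) = -1764787/126/12268 - (36*(-19) + 56) = -1764787/126*1/12268 - (-684 + 56) = -1764787/1545768 - 1*(-628) = -1764787/1545768 + 628 = 968977517/1545768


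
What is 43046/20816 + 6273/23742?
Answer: 32016025/13728152 ≈ 2.3321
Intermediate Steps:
43046/20816 + 6273/23742 = 43046*(1/20816) + 6273*(1/23742) = 21523/10408 + 697/2638 = 32016025/13728152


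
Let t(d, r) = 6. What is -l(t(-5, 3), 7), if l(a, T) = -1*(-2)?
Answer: -2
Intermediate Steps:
l(a, T) = 2
-l(t(-5, 3), 7) = -1*2 = -2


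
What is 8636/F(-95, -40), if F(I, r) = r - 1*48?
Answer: -2159/22 ≈ -98.136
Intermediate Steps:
F(I, r) = -48 + r (F(I, r) = r - 48 = -48 + r)
8636/F(-95, -40) = 8636/(-48 - 40) = 8636/(-88) = 8636*(-1/88) = -2159/22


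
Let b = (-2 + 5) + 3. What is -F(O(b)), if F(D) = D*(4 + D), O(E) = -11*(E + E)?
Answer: -16896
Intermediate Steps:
b = 6 (b = 3 + 3 = 6)
O(E) = -22*E
-F(O(b)) = -(-22*6)*(4 - 22*6) = -(-132)*(4 - 132) = -(-132)*(-128) = -1*16896 = -16896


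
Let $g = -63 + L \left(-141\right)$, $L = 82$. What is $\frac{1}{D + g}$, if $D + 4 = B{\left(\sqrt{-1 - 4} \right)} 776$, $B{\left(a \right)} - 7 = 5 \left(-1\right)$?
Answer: $- \frac{1}{10077} \approx -9.9236 \cdot 10^{-5}$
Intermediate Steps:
$g = -11625$ ($g = -63 + 82 \left(-141\right) = -63 - 11562 = -11625$)
$B{\left(a \right)} = 2$ ($B{\left(a \right)} = 7 + 5 \left(-1\right) = 7 - 5 = 2$)
$D = 1548$ ($D = -4 + 2 \cdot 776 = -4 + 1552 = 1548$)
$\frac{1}{D + g} = \frac{1}{1548 - 11625} = \frac{1}{-10077} = - \frac{1}{10077}$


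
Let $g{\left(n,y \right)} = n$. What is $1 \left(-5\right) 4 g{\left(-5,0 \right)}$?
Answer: $100$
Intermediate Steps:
$1 \left(-5\right) 4 g{\left(-5,0 \right)} = 1 \left(-5\right) 4 \left(-5\right) = \left(-5\right) 4 \left(-5\right) = \left(-20\right) \left(-5\right) = 100$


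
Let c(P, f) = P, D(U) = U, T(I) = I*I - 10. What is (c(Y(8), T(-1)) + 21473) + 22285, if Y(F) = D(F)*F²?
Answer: 44270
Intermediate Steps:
T(I) = -10 + I² (T(I) = I² - 10 = -10 + I²)
Y(F) = F³ (Y(F) = F*F² = F³)
(c(Y(8), T(-1)) + 21473) + 22285 = (8³ + 21473) + 22285 = (512 + 21473) + 22285 = 21985 + 22285 = 44270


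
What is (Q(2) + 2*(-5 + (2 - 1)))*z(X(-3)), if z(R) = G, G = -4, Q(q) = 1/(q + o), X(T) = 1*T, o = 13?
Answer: 476/15 ≈ 31.733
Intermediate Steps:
X(T) = T
Q(q) = 1/(13 + q) (Q(q) = 1/(q + 13) = 1/(13 + q))
z(R) = -4
(Q(2) + 2*(-5 + (2 - 1)))*z(X(-3)) = (1/(13 + 2) + 2*(-5 + (2 - 1)))*(-4) = (1/15 + 2*(-5 + 1))*(-4) = (1/15 + 2*(-4))*(-4) = (1/15 - 8)*(-4) = -119/15*(-4) = 476/15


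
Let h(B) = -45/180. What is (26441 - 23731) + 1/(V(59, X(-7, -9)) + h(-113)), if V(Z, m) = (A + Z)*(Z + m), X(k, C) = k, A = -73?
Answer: 7894226/2913 ≈ 2710.0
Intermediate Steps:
V(Z, m) = (-73 + Z)*(Z + m)
h(B) = -¼ (h(B) = -45*1/180 = -¼)
(26441 - 23731) + 1/(V(59, X(-7, -9)) + h(-113)) = (26441 - 23731) + 1/((59² - 73*59 - 73*(-7) + 59*(-7)) - ¼) = 2710 + 1/((3481 - 4307 + 511 - 413) - ¼) = 2710 + 1/(-728 - ¼) = 2710 + 1/(-2913/4) = 2710 - 4/2913 = 7894226/2913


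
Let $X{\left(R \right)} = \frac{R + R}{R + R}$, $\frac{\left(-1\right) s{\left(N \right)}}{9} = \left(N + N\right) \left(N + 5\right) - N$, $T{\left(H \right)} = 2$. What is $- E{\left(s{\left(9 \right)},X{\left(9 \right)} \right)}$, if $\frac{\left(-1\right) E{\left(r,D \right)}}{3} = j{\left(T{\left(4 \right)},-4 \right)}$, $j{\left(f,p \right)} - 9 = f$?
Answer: $33$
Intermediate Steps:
$j{\left(f,p \right)} = 9 + f$
$s{\left(N \right)} = 9 N - 18 N \left(5 + N\right)$ ($s{\left(N \right)} = - 9 \left(\left(N + N\right) \left(N + 5\right) - N\right) = - 9 \left(2 N \left(5 + N\right) - N\right) = - 9 \left(- N + 2 N \left(5 + N\right)\right) = 9 N - 18 N \left(5 + N\right)$)
$X{\left(R \right)} = 1$ ($X{\left(R \right)} = \frac{2 R}{2 R} = 2 R \frac{1}{2 R} = 1$)
$E{\left(r,D \right)} = -33$ ($E{\left(r,D \right)} = - 3 \left(9 + 2\right) = \left(-3\right) 11 = -33$)
$- E{\left(s{\left(9 \right)},X{\left(9 \right)} \right)} = \left(-1\right) \left(-33\right) = 33$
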